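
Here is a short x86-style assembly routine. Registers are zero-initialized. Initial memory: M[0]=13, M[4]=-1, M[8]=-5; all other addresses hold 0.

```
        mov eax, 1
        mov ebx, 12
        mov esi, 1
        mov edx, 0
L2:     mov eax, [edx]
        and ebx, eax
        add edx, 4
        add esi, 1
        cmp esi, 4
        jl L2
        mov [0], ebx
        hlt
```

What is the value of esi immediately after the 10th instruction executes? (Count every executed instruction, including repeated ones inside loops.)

2

eax=1
ebx=12
esi=1
edx=0
eax=M[0]=13
ebx=12&13=12
edx=0+4=4
esi=1+1=2
cmp esi, 4  (cmp 2,4)
jl L2: taken
After step 10: esi = 2.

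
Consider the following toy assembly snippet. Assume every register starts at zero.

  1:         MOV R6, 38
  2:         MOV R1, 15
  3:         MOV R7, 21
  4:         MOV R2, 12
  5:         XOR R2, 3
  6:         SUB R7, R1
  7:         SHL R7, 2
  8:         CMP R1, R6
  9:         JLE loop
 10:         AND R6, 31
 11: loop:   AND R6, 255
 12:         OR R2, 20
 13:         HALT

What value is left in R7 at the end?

R6=38
R1=15
R7=21
R2=12
R2=12^3=15
R7=21-15=6
R7=6<<2=24
CMP R1, R6  (cmp 15,38)
JLE loop: taken
R6=38&255=38
R2=15|20=31
halt.

24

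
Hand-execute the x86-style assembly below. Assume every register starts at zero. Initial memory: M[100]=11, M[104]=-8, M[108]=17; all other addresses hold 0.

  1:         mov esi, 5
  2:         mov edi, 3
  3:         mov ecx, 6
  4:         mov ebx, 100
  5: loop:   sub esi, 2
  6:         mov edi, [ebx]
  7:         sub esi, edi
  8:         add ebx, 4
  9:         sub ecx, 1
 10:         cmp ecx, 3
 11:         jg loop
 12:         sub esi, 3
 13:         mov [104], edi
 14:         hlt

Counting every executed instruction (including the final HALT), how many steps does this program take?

28

esi=5
edi=3
ecx=6
ebx=100
esi=5-2=3
edi=M[100]=11
esi=3-11=-8
ebx=100+4=104
ecx=6-1=5
cmp ecx, 3  (cmp 5,3)
jg loop: taken
esi=(-8)-2=-10
edi=M[104]=-8
esi=(-10)-(-8)=-2
ebx=104+4=108
ecx=5-1=4
cmp ecx, 3  (cmp 4,3)
jg loop: taken
esi=(-2)-2=-4
edi=M[108]=17
esi=(-4)-17=-21
ebx=108+4=112
ecx=4-1=3
cmp ecx, 3  (cmp 3,3)
jg loop: not taken
esi=(-21)-3=-24
mov [104], edi → M[104]=17
halt.
Total executed instructions: 28.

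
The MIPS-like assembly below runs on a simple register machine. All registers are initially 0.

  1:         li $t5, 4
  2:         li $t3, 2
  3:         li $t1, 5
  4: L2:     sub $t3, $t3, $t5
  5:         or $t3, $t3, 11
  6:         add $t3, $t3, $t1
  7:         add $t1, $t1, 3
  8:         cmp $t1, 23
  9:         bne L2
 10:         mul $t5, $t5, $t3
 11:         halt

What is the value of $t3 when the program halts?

after li $t5, 4: $t5=4
after li $t3, 2: $t3=2
after li $t1, 5: $t1=5
after sub $t3, $t3, $t5: $t3=2-4=-2
after or $t3, $t3, 11: $t3=(-2)|11=-1
after add $t3, $t3, $t1: $t3=(-1)+5=4
after add $t1, $t1, 3: $t1=5+3=8
cmp $t1, 23  (cmp 8,23)
bne L2: taken
after sub $t3, $t3, $t5: $t3=4-4=0
after or $t3, $t3, 11: $t3=0|11=11
after add $t3, $t3, $t1: $t3=11+8=19
after add $t1, $t1, 3: $t1=8+3=11
cmp $t1, 23  (cmp 11,23)
bne L2: taken
after sub $t3, $t3, $t5: $t3=19-4=15
after or $t3, $t3, 11: $t3=15|11=15
after add $t3, $t3, $t1: $t3=15+11=26
after add $t1, $t1, 3: $t1=11+3=14
cmp $t1, 23  (cmp 14,23)
bne L2: taken
after sub $t3, $t3, $t5: $t3=26-4=22
after or $t3, $t3, 11: $t3=22|11=31
after add $t3, $t3, $t1: $t3=31+14=45
after add $t1, $t1, 3: $t1=14+3=17
cmp $t1, 23  (cmp 17,23)
bne L2: taken
after sub $t3, $t3, $t5: $t3=45-4=41
after or $t3, $t3, 11: $t3=41|11=43
after add $t3, $t3, $t1: $t3=43+17=60
after add $t1, $t1, 3: $t1=17+3=20
cmp $t1, 23  (cmp 20,23)
bne L2: taken
after sub $t3, $t3, $t5: $t3=60-4=56
after or $t3, $t3, 11: $t3=56|11=59
after add $t3, $t3, $t1: $t3=59+20=79
after add $t1, $t1, 3: $t1=20+3=23
cmp $t1, 23  (cmp 23,23)
bne L2: not taken
after mul $t5, $t5, $t3: $t5=4*79=316
halt.

79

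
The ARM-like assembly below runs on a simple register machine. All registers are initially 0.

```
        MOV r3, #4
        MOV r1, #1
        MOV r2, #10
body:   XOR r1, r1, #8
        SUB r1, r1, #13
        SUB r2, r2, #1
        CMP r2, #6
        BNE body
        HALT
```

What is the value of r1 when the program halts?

r3=4
r1=1
r2=10
r1=1^8=9
r1=9-13=-4
r2=10-1=9
CMP r2, #6  (cmp 9,6)
BNE body: taken
r1=(-4)^8=-12
r1=(-12)-13=-25
r2=9-1=8
CMP r2, #6  (cmp 8,6)
BNE body: taken
r1=(-25)^8=-17
r1=(-17)-13=-30
r2=8-1=7
CMP r2, #6  (cmp 7,6)
BNE body: taken
r1=(-30)^8=-22
r1=(-22)-13=-35
r2=7-1=6
CMP r2, #6  (cmp 6,6)
BNE body: not taken
halt.

-35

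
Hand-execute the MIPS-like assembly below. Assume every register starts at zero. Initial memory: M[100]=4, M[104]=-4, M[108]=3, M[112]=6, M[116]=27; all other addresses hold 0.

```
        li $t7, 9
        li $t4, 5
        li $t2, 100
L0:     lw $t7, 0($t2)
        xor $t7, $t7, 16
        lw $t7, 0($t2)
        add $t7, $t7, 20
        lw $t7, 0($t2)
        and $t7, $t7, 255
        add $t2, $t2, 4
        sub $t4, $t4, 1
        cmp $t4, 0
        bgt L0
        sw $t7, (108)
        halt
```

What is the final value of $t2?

120

after li $t7, 9: $t7=9
after li $t4, 5: $t4=5
after li $t2, 100: $t2=100
after lw $t7, 0($t2): $t7=M[100]=4
after xor $t7, $t7, 16: $t7=4^16=20
after lw $t7, 0($t2): $t7=M[100]=4
after add $t7, $t7, 20: $t7=4+20=24
after lw $t7, 0($t2): $t7=M[100]=4
after and $t7, $t7, 255: $t7=4&255=4
after add $t2, $t2, 4: $t2=100+4=104
after sub $t4, $t4, 1: $t4=5-1=4
cmp $t4, 0  (cmp 4,0)
bgt L0: taken
after lw $t7, 0($t2): $t7=M[104]=-4
after xor $t7, $t7, 16: $t7=(-4)^16=-20
after lw $t7, 0($t2): $t7=M[104]=-4
after add $t7, $t7, 20: $t7=(-4)+20=16
after lw $t7, 0($t2): $t7=M[104]=-4
after and $t7, $t7, 255: $t7=(-4)&255=252
after add $t2, $t2, 4: $t2=104+4=108
after sub $t4, $t4, 1: $t4=4-1=3
cmp $t4, 0  (cmp 3,0)
bgt L0: taken
after lw $t7, 0($t2): $t7=M[108]=3
after xor $t7, $t7, 16: $t7=3^16=19
after lw $t7, 0($t2): $t7=M[108]=3
after add $t7, $t7, 20: $t7=3+20=23
after lw $t7, 0($t2): $t7=M[108]=3
after and $t7, $t7, 255: $t7=3&255=3
after add $t2, $t2, 4: $t2=108+4=112
after sub $t4, $t4, 1: $t4=3-1=2
cmp $t4, 0  (cmp 2,0)
bgt L0: taken
after lw $t7, 0($t2): $t7=M[112]=6
after xor $t7, $t7, 16: $t7=6^16=22
after lw $t7, 0($t2): $t7=M[112]=6
after add $t7, $t7, 20: $t7=6+20=26
after lw $t7, 0($t2): $t7=M[112]=6
after and $t7, $t7, 255: $t7=6&255=6
after add $t2, $t2, 4: $t2=112+4=116
after sub $t4, $t4, 1: $t4=2-1=1
cmp $t4, 0  (cmp 1,0)
bgt L0: taken
after lw $t7, 0($t2): $t7=M[116]=27
after xor $t7, $t7, 16: $t7=27^16=11
after lw $t7, 0($t2): $t7=M[116]=27
after add $t7, $t7, 20: $t7=27+20=47
after lw $t7, 0($t2): $t7=M[116]=27
after and $t7, $t7, 255: $t7=27&255=27
after add $t2, $t2, 4: $t2=116+4=120
after sub $t4, $t4, 1: $t4=1-1=0
cmp $t4, 0  (cmp 0,0)
bgt L0: not taken
sw $t7, (108) → M[108]=27
halt.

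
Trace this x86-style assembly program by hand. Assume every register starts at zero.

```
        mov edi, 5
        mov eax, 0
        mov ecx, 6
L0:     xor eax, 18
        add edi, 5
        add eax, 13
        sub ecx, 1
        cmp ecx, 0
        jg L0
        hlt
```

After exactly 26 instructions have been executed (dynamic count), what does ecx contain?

mov edi, 5 → edi=5
mov eax, 0 → eax=0
mov ecx, 6 → ecx=6
xor eax, 18 → eax=0^18=18
add edi, 5 → edi=5+5=10
add eax, 13 → eax=18+13=31
sub ecx, 1 → ecx=6-1=5
cmp ecx, 0  (cmp 5,0)
jg L0: taken
xor eax, 18 → eax=31^18=13
add edi, 5 → edi=10+5=15
add eax, 13 → eax=13+13=26
sub ecx, 1 → ecx=5-1=4
cmp ecx, 0  (cmp 4,0)
jg L0: taken
xor eax, 18 → eax=26^18=8
add edi, 5 → edi=15+5=20
add eax, 13 → eax=8+13=21
sub ecx, 1 → ecx=4-1=3
cmp ecx, 0  (cmp 3,0)
jg L0: taken
xor eax, 18 → eax=21^18=7
add edi, 5 → edi=20+5=25
add eax, 13 → eax=7+13=20
sub ecx, 1 → ecx=3-1=2
cmp ecx, 0  (cmp 2,0)
After step 26: ecx = 2.

2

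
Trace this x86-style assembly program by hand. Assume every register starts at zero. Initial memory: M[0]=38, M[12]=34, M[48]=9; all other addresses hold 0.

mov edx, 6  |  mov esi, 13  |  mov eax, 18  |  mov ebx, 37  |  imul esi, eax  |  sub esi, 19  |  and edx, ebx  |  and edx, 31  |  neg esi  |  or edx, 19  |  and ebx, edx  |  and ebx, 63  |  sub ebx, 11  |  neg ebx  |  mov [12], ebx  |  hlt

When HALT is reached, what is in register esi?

mov edx, 6 → edx=6
mov esi, 13 → esi=13
mov eax, 18 → eax=18
mov ebx, 37 → ebx=37
imul esi, eax → esi=13*18=234
sub esi, 19 → esi=234-19=215
and edx, ebx → edx=6&37=4
and edx, 31 → edx=4&31=4
neg esi → esi=-(215)=-215
or edx, 19 → edx=4|19=23
and ebx, edx → ebx=37&23=5
and ebx, 63 → ebx=5&63=5
sub ebx, 11 → ebx=5-11=-6
neg ebx → ebx=-(-6)=6
mov [12], ebx → M[12]=6
halt.

-215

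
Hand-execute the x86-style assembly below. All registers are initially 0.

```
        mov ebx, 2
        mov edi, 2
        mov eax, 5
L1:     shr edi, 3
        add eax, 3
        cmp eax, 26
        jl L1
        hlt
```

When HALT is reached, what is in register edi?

after mov ebx, 2: ebx=2
after mov edi, 2: edi=2
after mov eax, 5: eax=5
after shr edi, 3: edi=2>>3=0
after add eax, 3: eax=5+3=8
cmp eax, 26  (cmp 8,26)
jl L1: taken
after shr edi, 3: edi=0>>3=0
after add eax, 3: eax=8+3=11
cmp eax, 26  (cmp 11,26)
jl L1: taken
after shr edi, 3: edi=0>>3=0
after add eax, 3: eax=11+3=14
cmp eax, 26  (cmp 14,26)
jl L1: taken
after shr edi, 3: edi=0>>3=0
after add eax, 3: eax=14+3=17
cmp eax, 26  (cmp 17,26)
jl L1: taken
after shr edi, 3: edi=0>>3=0
after add eax, 3: eax=17+3=20
cmp eax, 26  (cmp 20,26)
jl L1: taken
after shr edi, 3: edi=0>>3=0
after add eax, 3: eax=20+3=23
cmp eax, 26  (cmp 23,26)
jl L1: taken
after shr edi, 3: edi=0>>3=0
after add eax, 3: eax=23+3=26
cmp eax, 26  (cmp 26,26)
jl L1: not taken
halt.

0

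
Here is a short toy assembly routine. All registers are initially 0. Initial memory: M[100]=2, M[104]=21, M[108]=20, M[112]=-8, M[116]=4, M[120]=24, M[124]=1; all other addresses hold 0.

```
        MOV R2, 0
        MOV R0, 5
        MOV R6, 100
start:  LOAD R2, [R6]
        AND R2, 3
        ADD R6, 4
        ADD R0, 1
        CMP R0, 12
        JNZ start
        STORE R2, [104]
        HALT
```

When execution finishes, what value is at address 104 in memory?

1

after MOV R2, 0: R2=0
after MOV R0, 5: R0=5
after MOV R6, 100: R6=100
after LOAD R2, [R6]: R2=M[100]=2
after AND R2, 3: R2=2&3=2
after ADD R6, 4: R6=100+4=104
after ADD R0, 1: R0=5+1=6
CMP R0, 12  (cmp 6,12)
JNZ start: taken
after LOAD R2, [R6]: R2=M[104]=21
after AND R2, 3: R2=21&3=1
after ADD R6, 4: R6=104+4=108
after ADD R0, 1: R0=6+1=7
CMP R0, 12  (cmp 7,12)
JNZ start: taken
after LOAD R2, [R6]: R2=M[108]=20
after AND R2, 3: R2=20&3=0
after ADD R6, 4: R6=108+4=112
after ADD R0, 1: R0=7+1=8
CMP R0, 12  (cmp 8,12)
JNZ start: taken
after LOAD R2, [R6]: R2=M[112]=-8
after AND R2, 3: R2=(-8)&3=0
after ADD R6, 4: R6=112+4=116
after ADD R0, 1: R0=8+1=9
CMP R0, 12  (cmp 9,12)
JNZ start: taken
after LOAD R2, [R6]: R2=M[116]=4
after AND R2, 3: R2=4&3=0
after ADD R6, 4: R6=116+4=120
after ADD R0, 1: R0=9+1=10
CMP R0, 12  (cmp 10,12)
JNZ start: taken
after LOAD R2, [R6]: R2=M[120]=24
after AND R2, 3: R2=24&3=0
after ADD R6, 4: R6=120+4=124
after ADD R0, 1: R0=10+1=11
CMP R0, 12  (cmp 11,12)
JNZ start: taken
after LOAD R2, [R6]: R2=M[124]=1
after AND R2, 3: R2=1&3=1
after ADD R6, 4: R6=124+4=128
after ADD R0, 1: R0=11+1=12
CMP R0, 12  (cmp 12,12)
JNZ start: not taken
STORE R2, [104] → M[104]=1
halt.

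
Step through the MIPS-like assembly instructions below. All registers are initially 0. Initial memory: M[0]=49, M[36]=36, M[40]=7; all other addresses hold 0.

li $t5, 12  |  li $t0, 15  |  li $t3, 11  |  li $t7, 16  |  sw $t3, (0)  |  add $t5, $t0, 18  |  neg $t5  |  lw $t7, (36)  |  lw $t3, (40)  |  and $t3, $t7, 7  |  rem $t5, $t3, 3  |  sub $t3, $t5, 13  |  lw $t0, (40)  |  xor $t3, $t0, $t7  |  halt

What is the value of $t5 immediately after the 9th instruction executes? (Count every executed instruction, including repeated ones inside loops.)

li $t5, 12 → $t5=12
li $t0, 15 → $t0=15
li $t3, 11 → $t3=11
li $t7, 16 → $t7=16
sw $t3, (0) → M[0]=11
add $t5, $t0, 18 → $t5=15+18=33
neg $t5 → $t5=-(33)=-33
lw $t7, (36) → $t7=M[36]=36
lw $t3, (40) → $t3=M[40]=7
After step 9: $t5 = -33.

-33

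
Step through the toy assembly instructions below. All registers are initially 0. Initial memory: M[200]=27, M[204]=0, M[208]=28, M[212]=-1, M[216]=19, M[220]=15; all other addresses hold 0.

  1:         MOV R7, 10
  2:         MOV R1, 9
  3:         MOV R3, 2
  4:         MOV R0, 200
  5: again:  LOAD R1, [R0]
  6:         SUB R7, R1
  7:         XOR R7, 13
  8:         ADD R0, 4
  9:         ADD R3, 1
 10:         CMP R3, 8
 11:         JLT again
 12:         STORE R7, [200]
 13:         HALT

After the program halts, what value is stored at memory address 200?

-82

MOV R7, 10 → R7=10
MOV R1, 9 → R1=9
MOV R3, 2 → R3=2
MOV R0, 200 → R0=200
LOAD R1, [R0] → R1=M[200]=27
SUB R7, R1 → R7=10-27=-17
XOR R7, 13 → R7=(-17)^13=-30
ADD R0, 4 → R0=200+4=204
ADD R3, 1 → R3=2+1=3
CMP R3, 8  (cmp 3,8)
JLT again: taken
LOAD R1, [R0] → R1=M[204]=0
SUB R7, R1 → R7=(-30)-0=-30
XOR R7, 13 → R7=(-30)^13=-17
ADD R0, 4 → R0=204+4=208
ADD R3, 1 → R3=3+1=4
CMP R3, 8  (cmp 4,8)
JLT again: taken
LOAD R1, [R0] → R1=M[208]=28
SUB R7, R1 → R7=(-17)-28=-45
XOR R7, 13 → R7=(-45)^13=-34
ADD R0, 4 → R0=208+4=212
ADD R3, 1 → R3=4+1=5
CMP R3, 8  (cmp 5,8)
JLT again: taken
LOAD R1, [R0] → R1=M[212]=-1
SUB R7, R1 → R7=(-34)-(-1)=-33
XOR R7, 13 → R7=(-33)^13=-46
ADD R0, 4 → R0=212+4=216
ADD R3, 1 → R3=5+1=6
CMP R3, 8  (cmp 6,8)
JLT again: taken
LOAD R1, [R0] → R1=M[216]=19
SUB R7, R1 → R7=(-46)-19=-65
XOR R7, 13 → R7=(-65)^13=-78
ADD R0, 4 → R0=216+4=220
ADD R3, 1 → R3=6+1=7
CMP R3, 8  (cmp 7,8)
JLT again: taken
LOAD R1, [R0] → R1=M[220]=15
SUB R7, R1 → R7=(-78)-15=-93
XOR R7, 13 → R7=(-93)^13=-82
ADD R0, 4 → R0=220+4=224
ADD R3, 1 → R3=7+1=8
CMP R3, 8  (cmp 8,8)
JLT again: not taken
STORE R7, [200] → M[200]=-82
halt.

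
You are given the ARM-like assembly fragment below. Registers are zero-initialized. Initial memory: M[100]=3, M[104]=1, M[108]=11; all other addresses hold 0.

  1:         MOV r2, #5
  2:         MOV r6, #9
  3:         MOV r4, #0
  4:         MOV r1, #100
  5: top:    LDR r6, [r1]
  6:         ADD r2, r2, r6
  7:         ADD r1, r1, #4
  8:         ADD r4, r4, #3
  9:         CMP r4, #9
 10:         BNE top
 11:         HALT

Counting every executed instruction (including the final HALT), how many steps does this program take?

MOV r2, #5 → r2=5
MOV r6, #9 → r6=9
MOV r4, #0 → r4=0
MOV r1, #100 → r1=100
LDR r6, [r1] → r6=M[100]=3
ADD r2, r2, r6 → r2=5+3=8
ADD r1, r1, #4 → r1=100+4=104
ADD r4, r4, #3 → r4=0+3=3
CMP r4, #9  (cmp 3,9)
BNE top: taken
LDR r6, [r1] → r6=M[104]=1
ADD r2, r2, r6 → r2=8+1=9
ADD r1, r1, #4 → r1=104+4=108
ADD r4, r4, #3 → r4=3+3=6
CMP r4, #9  (cmp 6,9)
BNE top: taken
LDR r6, [r1] → r6=M[108]=11
ADD r2, r2, r6 → r2=9+11=20
ADD r1, r1, #4 → r1=108+4=112
ADD r4, r4, #3 → r4=6+3=9
CMP r4, #9  (cmp 9,9)
BNE top: not taken
halt.
Total executed instructions: 23.

23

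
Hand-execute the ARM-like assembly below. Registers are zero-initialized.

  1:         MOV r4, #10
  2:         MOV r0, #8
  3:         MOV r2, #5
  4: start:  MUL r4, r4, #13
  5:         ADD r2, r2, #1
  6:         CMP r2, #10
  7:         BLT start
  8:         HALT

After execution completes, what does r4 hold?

r4=10
r0=8
r2=5
r4=10*13=130
r2=5+1=6
CMP r2, #10  (cmp 6,10)
BLT start: taken
r4=130*13=1690
r2=6+1=7
CMP r2, #10  (cmp 7,10)
BLT start: taken
r4=1690*13=21970
r2=7+1=8
CMP r2, #10  (cmp 8,10)
BLT start: taken
r4=21970*13=285610
r2=8+1=9
CMP r2, #10  (cmp 9,10)
BLT start: taken
r4=285610*13=3712930
r2=9+1=10
CMP r2, #10  (cmp 10,10)
BLT start: not taken
halt.

3712930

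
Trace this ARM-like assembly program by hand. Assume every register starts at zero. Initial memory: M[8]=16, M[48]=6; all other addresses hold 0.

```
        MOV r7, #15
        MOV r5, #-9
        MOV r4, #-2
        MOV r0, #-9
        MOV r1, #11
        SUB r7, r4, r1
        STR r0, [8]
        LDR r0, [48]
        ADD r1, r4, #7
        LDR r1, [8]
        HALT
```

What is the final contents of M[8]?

r7=15
r5=-9
r4=-2
r0=-9
r1=11
r7=(-2)-11=-13
STR r0, [8] → M[8]=-9
r0=M[48]=6
r1=(-2)+7=5
r1=M[8]=-9
halt.

-9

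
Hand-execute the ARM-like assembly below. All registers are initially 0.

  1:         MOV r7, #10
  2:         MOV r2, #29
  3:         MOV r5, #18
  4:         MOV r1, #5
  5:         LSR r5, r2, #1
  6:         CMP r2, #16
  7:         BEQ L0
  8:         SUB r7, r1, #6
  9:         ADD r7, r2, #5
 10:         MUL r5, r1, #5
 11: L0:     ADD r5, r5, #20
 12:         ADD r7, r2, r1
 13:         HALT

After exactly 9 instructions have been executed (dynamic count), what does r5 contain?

after MOV r7, #10: r7=10
after MOV r2, #29: r2=29
after MOV r5, #18: r5=18
after MOV r1, #5: r1=5
after LSR r5, r2, #1: r5=29>>1=14
CMP r2, #16  (cmp 29,16)
BEQ L0: not taken
after SUB r7, r1, #6: r7=5-6=-1
after ADD r7, r2, #5: r7=29+5=34
After step 9: r5 = 14.

14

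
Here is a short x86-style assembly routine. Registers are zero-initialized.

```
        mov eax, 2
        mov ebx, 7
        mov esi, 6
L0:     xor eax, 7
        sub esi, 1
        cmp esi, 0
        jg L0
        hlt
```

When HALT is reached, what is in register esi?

0

mov eax, 2 → eax=2
mov ebx, 7 → ebx=7
mov esi, 6 → esi=6
xor eax, 7 → eax=2^7=5
sub esi, 1 → esi=6-1=5
cmp esi, 0  (cmp 5,0)
jg L0: taken
xor eax, 7 → eax=5^7=2
sub esi, 1 → esi=5-1=4
cmp esi, 0  (cmp 4,0)
jg L0: taken
xor eax, 7 → eax=2^7=5
sub esi, 1 → esi=4-1=3
cmp esi, 0  (cmp 3,0)
jg L0: taken
xor eax, 7 → eax=5^7=2
sub esi, 1 → esi=3-1=2
cmp esi, 0  (cmp 2,0)
jg L0: taken
xor eax, 7 → eax=2^7=5
sub esi, 1 → esi=2-1=1
cmp esi, 0  (cmp 1,0)
jg L0: taken
xor eax, 7 → eax=5^7=2
sub esi, 1 → esi=1-1=0
cmp esi, 0  (cmp 0,0)
jg L0: not taken
halt.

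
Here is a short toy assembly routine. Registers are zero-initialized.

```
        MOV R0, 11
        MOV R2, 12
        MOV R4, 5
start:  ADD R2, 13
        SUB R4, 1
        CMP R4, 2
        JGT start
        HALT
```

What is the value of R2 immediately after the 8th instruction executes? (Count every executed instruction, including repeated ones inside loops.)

38

R0=11
R2=12
R4=5
R2=12+13=25
R4=5-1=4
CMP R4, 2  (cmp 4,2)
JGT start: taken
R2=25+13=38
After step 8: R2 = 38.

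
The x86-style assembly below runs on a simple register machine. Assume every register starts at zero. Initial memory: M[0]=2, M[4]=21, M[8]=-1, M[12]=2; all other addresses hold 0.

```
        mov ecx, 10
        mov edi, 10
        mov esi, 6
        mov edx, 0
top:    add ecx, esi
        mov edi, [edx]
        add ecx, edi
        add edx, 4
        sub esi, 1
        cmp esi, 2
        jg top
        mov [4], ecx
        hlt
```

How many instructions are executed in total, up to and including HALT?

mov ecx, 10 → ecx=10
mov edi, 10 → edi=10
mov esi, 6 → esi=6
mov edx, 0 → edx=0
add ecx, esi → ecx=10+6=16
mov edi, [edx] → edi=M[0]=2
add ecx, edi → ecx=16+2=18
add edx, 4 → edx=0+4=4
sub esi, 1 → esi=6-1=5
cmp esi, 2  (cmp 5,2)
jg top: taken
add ecx, esi → ecx=18+5=23
mov edi, [edx] → edi=M[4]=21
add ecx, edi → ecx=23+21=44
add edx, 4 → edx=4+4=8
sub esi, 1 → esi=5-1=4
cmp esi, 2  (cmp 4,2)
jg top: taken
add ecx, esi → ecx=44+4=48
mov edi, [edx] → edi=M[8]=-1
add ecx, edi → ecx=48+(-1)=47
add edx, 4 → edx=8+4=12
sub esi, 1 → esi=4-1=3
cmp esi, 2  (cmp 3,2)
jg top: taken
add ecx, esi → ecx=47+3=50
mov edi, [edx] → edi=M[12]=2
add ecx, edi → ecx=50+2=52
add edx, 4 → edx=12+4=16
sub esi, 1 → esi=3-1=2
cmp esi, 2  (cmp 2,2)
jg top: not taken
mov [4], ecx → M[4]=52
halt.
Total executed instructions: 34.

34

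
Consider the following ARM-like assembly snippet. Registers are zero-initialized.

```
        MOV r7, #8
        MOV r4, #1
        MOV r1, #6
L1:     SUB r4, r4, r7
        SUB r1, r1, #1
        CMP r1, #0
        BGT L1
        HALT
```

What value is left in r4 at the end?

after MOV r7, #8: r7=8
after MOV r4, #1: r4=1
after MOV r1, #6: r1=6
after SUB r4, r4, r7: r4=1-8=-7
after SUB r1, r1, #1: r1=6-1=5
CMP r1, #0  (cmp 5,0)
BGT L1: taken
after SUB r4, r4, r7: r4=(-7)-8=-15
after SUB r1, r1, #1: r1=5-1=4
CMP r1, #0  (cmp 4,0)
BGT L1: taken
after SUB r4, r4, r7: r4=(-15)-8=-23
after SUB r1, r1, #1: r1=4-1=3
CMP r1, #0  (cmp 3,0)
BGT L1: taken
after SUB r4, r4, r7: r4=(-23)-8=-31
after SUB r1, r1, #1: r1=3-1=2
CMP r1, #0  (cmp 2,0)
BGT L1: taken
after SUB r4, r4, r7: r4=(-31)-8=-39
after SUB r1, r1, #1: r1=2-1=1
CMP r1, #0  (cmp 1,0)
BGT L1: taken
after SUB r4, r4, r7: r4=(-39)-8=-47
after SUB r1, r1, #1: r1=1-1=0
CMP r1, #0  (cmp 0,0)
BGT L1: not taken
halt.

-47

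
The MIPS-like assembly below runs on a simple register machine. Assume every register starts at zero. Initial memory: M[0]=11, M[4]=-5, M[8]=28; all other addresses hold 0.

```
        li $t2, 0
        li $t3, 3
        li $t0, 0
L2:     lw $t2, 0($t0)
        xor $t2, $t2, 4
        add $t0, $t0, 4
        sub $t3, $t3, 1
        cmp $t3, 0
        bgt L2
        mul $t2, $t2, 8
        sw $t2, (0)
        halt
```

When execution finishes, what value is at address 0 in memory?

192

li $t2, 0 → $t2=0
li $t3, 3 → $t3=3
li $t0, 0 → $t0=0
lw $t2, 0($t0) → $t2=M[0]=11
xor $t2, $t2, 4 → $t2=11^4=15
add $t0, $t0, 4 → $t0=0+4=4
sub $t3, $t3, 1 → $t3=3-1=2
cmp $t3, 0  (cmp 2,0)
bgt L2: taken
lw $t2, 0($t0) → $t2=M[4]=-5
xor $t2, $t2, 4 → $t2=(-5)^4=-1
add $t0, $t0, 4 → $t0=4+4=8
sub $t3, $t3, 1 → $t3=2-1=1
cmp $t3, 0  (cmp 1,0)
bgt L2: taken
lw $t2, 0($t0) → $t2=M[8]=28
xor $t2, $t2, 4 → $t2=28^4=24
add $t0, $t0, 4 → $t0=8+4=12
sub $t3, $t3, 1 → $t3=1-1=0
cmp $t3, 0  (cmp 0,0)
bgt L2: not taken
mul $t2, $t2, 8 → $t2=24*8=192
sw $t2, (0) → M[0]=192
halt.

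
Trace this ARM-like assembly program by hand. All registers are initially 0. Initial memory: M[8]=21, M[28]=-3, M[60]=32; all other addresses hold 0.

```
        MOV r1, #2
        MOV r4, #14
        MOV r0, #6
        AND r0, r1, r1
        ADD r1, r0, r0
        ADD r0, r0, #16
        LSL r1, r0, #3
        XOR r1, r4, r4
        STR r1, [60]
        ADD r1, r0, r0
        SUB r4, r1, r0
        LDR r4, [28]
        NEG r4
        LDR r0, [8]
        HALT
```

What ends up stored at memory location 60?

0

r1=2
r4=14
r0=6
r0=2&2=2
r1=2+2=4
r0=2+16=18
r1=18<<3=144
r1=14^14=0
STR r1, [60] → M[60]=0
r1=18+18=36
r4=36-18=18
r4=M[28]=-3
r4=-(-3)=3
r0=M[8]=21
halt.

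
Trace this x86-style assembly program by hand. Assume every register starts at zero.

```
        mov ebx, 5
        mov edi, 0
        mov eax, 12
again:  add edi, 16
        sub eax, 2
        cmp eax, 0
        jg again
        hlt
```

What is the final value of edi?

96

mov ebx, 5 → ebx=5
mov edi, 0 → edi=0
mov eax, 12 → eax=12
add edi, 16 → edi=0+16=16
sub eax, 2 → eax=12-2=10
cmp eax, 0  (cmp 10,0)
jg again: taken
add edi, 16 → edi=16+16=32
sub eax, 2 → eax=10-2=8
cmp eax, 0  (cmp 8,0)
jg again: taken
add edi, 16 → edi=32+16=48
sub eax, 2 → eax=8-2=6
cmp eax, 0  (cmp 6,0)
jg again: taken
add edi, 16 → edi=48+16=64
sub eax, 2 → eax=6-2=4
cmp eax, 0  (cmp 4,0)
jg again: taken
add edi, 16 → edi=64+16=80
sub eax, 2 → eax=4-2=2
cmp eax, 0  (cmp 2,0)
jg again: taken
add edi, 16 → edi=80+16=96
sub eax, 2 → eax=2-2=0
cmp eax, 0  (cmp 0,0)
jg again: not taken
halt.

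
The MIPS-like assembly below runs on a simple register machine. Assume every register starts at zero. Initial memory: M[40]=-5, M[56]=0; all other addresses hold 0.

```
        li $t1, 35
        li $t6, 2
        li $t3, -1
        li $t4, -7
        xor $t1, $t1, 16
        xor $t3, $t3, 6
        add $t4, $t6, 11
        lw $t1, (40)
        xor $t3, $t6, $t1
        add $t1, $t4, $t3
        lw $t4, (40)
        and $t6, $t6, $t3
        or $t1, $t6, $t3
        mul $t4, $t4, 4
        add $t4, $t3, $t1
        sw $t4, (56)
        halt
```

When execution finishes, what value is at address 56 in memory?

$t1=35
$t6=2
$t3=-1
$t4=-7
$t1=35^16=51
$t3=(-1)^6=-7
$t4=2+11=13
$t1=M[40]=-5
$t3=2^(-5)=-7
$t1=13+(-7)=6
$t4=M[40]=-5
$t6=2&(-7)=0
$t1=0|(-7)=-7
$t4=(-5)*4=-20
$t4=(-7)+(-7)=-14
sw $t4, (56) → M[56]=-14
halt.

-14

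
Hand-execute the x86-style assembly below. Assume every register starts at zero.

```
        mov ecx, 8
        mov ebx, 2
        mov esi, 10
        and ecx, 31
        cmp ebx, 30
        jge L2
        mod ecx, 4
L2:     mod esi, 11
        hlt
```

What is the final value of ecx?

0

after mov ecx, 8: ecx=8
after mov ebx, 2: ebx=2
after mov esi, 10: esi=10
after and ecx, 31: ecx=8&31=8
cmp ebx, 30  (cmp 2,30)
jge L2: not taken
after mod ecx, 4: ecx=8%4=0
after mod esi, 11: esi=10%11=10
halt.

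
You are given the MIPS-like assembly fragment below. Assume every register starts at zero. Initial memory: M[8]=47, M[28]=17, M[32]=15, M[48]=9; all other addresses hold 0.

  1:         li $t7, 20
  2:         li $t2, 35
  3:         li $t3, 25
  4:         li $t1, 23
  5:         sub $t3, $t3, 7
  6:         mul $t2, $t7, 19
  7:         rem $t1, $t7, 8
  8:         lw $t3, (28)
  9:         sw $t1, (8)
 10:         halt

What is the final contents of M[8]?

4

$t7=20
$t2=35
$t3=25
$t1=23
$t3=25-7=18
$t2=20*19=380
$t1=20%8=4
$t3=M[28]=17
sw $t1, (8) → M[8]=4
halt.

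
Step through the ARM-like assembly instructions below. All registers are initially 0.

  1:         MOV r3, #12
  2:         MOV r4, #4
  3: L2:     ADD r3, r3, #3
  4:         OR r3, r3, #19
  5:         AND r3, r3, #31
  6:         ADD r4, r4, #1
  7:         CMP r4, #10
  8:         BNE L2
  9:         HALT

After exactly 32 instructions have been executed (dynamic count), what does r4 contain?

9

r3=12
r4=4
r3=12+3=15
r3=15|19=31
r3=31&31=31
r4=4+1=5
CMP r4, #10  (cmp 5,10)
BNE L2: taken
r3=31+3=34
r3=34|19=51
r3=51&31=19
r4=5+1=6
CMP r4, #10  (cmp 6,10)
BNE L2: taken
r3=19+3=22
r3=22|19=23
r3=23&31=23
r4=6+1=7
CMP r4, #10  (cmp 7,10)
BNE L2: taken
r3=23+3=26
r3=26|19=27
r3=27&31=27
r4=7+1=8
CMP r4, #10  (cmp 8,10)
BNE L2: taken
r3=27+3=30
r3=30|19=31
r3=31&31=31
r4=8+1=9
CMP r4, #10  (cmp 9,10)
BNE L2: taken
After step 32: r4 = 9.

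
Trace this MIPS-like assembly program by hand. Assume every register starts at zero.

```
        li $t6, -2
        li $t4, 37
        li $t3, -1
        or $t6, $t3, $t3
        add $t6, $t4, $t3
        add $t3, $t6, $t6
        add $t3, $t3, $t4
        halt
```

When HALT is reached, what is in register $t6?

after li $t6, -2: $t6=-2
after li $t4, 37: $t4=37
after li $t3, -1: $t3=-1
after or $t6, $t3, $t3: $t6=(-1)|(-1)=-1
after add $t6, $t4, $t3: $t6=37+(-1)=36
after add $t3, $t6, $t6: $t3=36+36=72
after add $t3, $t3, $t4: $t3=72+37=109
halt.

36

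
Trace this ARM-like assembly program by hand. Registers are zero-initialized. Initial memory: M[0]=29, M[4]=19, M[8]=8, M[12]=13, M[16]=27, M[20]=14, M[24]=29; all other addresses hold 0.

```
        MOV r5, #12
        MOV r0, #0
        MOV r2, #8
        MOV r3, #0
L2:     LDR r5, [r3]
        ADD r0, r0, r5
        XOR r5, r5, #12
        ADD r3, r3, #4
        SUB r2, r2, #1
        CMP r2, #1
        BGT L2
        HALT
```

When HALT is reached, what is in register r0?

MOV r5, #12 → r5=12
MOV r0, #0 → r0=0
MOV r2, #8 → r2=8
MOV r3, #0 → r3=0
LDR r5, [r3] → r5=M[0]=29
ADD r0, r0, r5 → r0=0+29=29
XOR r5, r5, #12 → r5=29^12=17
ADD r3, r3, #4 → r3=0+4=4
SUB r2, r2, #1 → r2=8-1=7
CMP r2, #1  (cmp 7,1)
BGT L2: taken
LDR r5, [r3] → r5=M[4]=19
ADD r0, r0, r5 → r0=29+19=48
XOR r5, r5, #12 → r5=19^12=31
ADD r3, r3, #4 → r3=4+4=8
SUB r2, r2, #1 → r2=7-1=6
CMP r2, #1  (cmp 6,1)
BGT L2: taken
LDR r5, [r3] → r5=M[8]=8
ADD r0, r0, r5 → r0=48+8=56
XOR r5, r5, #12 → r5=8^12=4
ADD r3, r3, #4 → r3=8+4=12
SUB r2, r2, #1 → r2=6-1=5
CMP r2, #1  (cmp 5,1)
BGT L2: taken
LDR r5, [r3] → r5=M[12]=13
ADD r0, r0, r5 → r0=56+13=69
XOR r5, r5, #12 → r5=13^12=1
ADD r3, r3, #4 → r3=12+4=16
SUB r2, r2, #1 → r2=5-1=4
CMP r2, #1  (cmp 4,1)
BGT L2: taken
LDR r5, [r3] → r5=M[16]=27
ADD r0, r0, r5 → r0=69+27=96
XOR r5, r5, #12 → r5=27^12=23
ADD r3, r3, #4 → r3=16+4=20
SUB r2, r2, #1 → r2=4-1=3
CMP r2, #1  (cmp 3,1)
BGT L2: taken
LDR r5, [r3] → r5=M[20]=14
ADD r0, r0, r5 → r0=96+14=110
XOR r5, r5, #12 → r5=14^12=2
ADD r3, r3, #4 → r3=20+4=24
SUB r2, r2, #1 → r2=3-1=2
CMP r2, #1  (cmp 2,1)
BGT L2: taken
LDR r5, [r3] → r5=M[24]=29
ADD r0, r0, r5 → r0=110+29=139
XOR r5, r5, #12 → r5=29^12=17
ADD r3, r3, #4 → r3=24+4=28
SUB r2, r2, #1 → r2=2-1=1
CMP r2, #1  (cmp 1,1)
BGT L2: not taken
halt.

139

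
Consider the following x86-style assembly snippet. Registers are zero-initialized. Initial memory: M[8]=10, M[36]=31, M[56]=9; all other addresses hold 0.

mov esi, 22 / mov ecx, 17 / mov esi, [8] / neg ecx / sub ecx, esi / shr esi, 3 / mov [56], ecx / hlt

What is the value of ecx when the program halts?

after mov esi, 22: esi=22
after mov ecx, 17: ecx=17
after mov esi, [8]: esi=M[8]=10
after neg ecx: ecx=-(17)=-17
after sub ecx, esi: ecx=(-17)-10=-27
after shr esi, 3: esi=10>>3=1
mov [56], ecx → M[56]=-27
halt.

-27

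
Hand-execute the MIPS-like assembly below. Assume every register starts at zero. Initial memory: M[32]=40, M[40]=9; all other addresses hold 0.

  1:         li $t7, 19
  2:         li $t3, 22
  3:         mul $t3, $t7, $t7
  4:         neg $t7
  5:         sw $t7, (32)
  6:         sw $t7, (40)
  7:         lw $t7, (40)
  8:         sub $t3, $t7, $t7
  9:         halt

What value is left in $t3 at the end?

0

$t7=19
$t3=22
$t3=19*19=361
$t7=-(19)=-19
sw $t7, (32) → M[32]=-19
sw $t7, (40) → M[40]=-19
$t7=M[40]=-19
$t3=(-19)-(-19)=0
halt.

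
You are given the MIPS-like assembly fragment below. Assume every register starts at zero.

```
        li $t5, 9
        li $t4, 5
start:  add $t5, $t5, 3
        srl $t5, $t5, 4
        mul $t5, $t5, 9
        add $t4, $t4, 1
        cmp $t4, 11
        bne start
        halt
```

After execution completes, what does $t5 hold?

after li $t5, 9: $t5=9
after li $t4, 5: $t4=5
after add $t5, $t5, 3: $t5=9+3=12
after srl $t5, $t5, 4: $t5=12>>4=0
after mul $t5, $t5, 9: $t5=0*9=0
after add $t4, $t4, 1: $t4=5+1=6
cmp $t4, 11  (cmp 6,11)
bne start: taken
after add $t5, $t5, 3: $t5=0+3=3
after srl $t5, $t5, 4: $t5=3>>4=0
after mul $t5, $t5, 9: $t5=0*9=0
after add $t4, $t4, 1: $t4=6+1=7
cmp $t4, 11  (cmp 7,11)
bne start: taken
after add $t5, $t5, 3: $t5=0+3=3
after srl $t5, $t5, 4: $t5=3>>4=0
after mul $t5, $t5, 9: $t5=0*9=0
after add $t4, $t4, 1: $t4=7+1=8
cmp $t4, 11  (cmp 8,11)
bne start: taken
after add $t5, $t5, 3: $t5=0+3=3
after srl $t5, $t5, 4: $t5=3>>4=0
after mul $t5, $t5, 9: $t5=0*9=0
after add $t4, $t4, 1: $t4=8+1=9
cmp $t4, 11  (cmp 9,11)
bne start: taken
after add $t5, $t5, 3: $t5=0+3=3
after srl $t5, $t5, 4: $t5=3>>4=0
after mul $t5, $t5, 9: $t5=0*9=0
after add $t4, $t4, 1: $t4=9+1=10
cmp $t4, 11  (cmp 10,11)
bne start: taken
after add $t5, $t5, 3: $t5=0+3=3
after srl $t5, $t5, 4: $t5=3>>4=0
after mul $t5, $t5, 9: $t5=0*9=0
after add $t4, $t4, 1: $t4=10+1=11
cmp $t4, 11  (cmp 11,11)
bne start: not taken
halt.

0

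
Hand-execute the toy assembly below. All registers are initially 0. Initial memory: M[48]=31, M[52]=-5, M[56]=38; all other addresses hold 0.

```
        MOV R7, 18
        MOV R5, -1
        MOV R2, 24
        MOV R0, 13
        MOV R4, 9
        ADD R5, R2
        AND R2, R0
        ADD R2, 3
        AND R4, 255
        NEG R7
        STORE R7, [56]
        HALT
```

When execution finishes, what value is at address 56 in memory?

MOV R7, 18 → R7=18
MOV R5, -1 → R5=-1
MOV R2, 24 → R2=24
MOV R0, 13 → R0=13
MOV R4, 9 → R4=9
ADD R5, R2 → R5=(-1)+24=23
AND R2, R0 → R2=24&13=8
ADD R2, 3 → R2=8+3=11
AND R4, 255 → R4=9&255=9
NEG R7 → R7=-(18)=-18
STORE R7, [56] → M[56]=-18
halt.

-18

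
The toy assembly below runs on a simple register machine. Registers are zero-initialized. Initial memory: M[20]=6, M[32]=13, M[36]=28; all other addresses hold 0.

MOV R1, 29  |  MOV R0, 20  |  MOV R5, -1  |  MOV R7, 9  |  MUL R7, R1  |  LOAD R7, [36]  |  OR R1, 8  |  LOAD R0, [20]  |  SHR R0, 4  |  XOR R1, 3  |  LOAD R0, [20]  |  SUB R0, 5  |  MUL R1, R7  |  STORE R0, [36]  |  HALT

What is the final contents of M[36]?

1

MOV R1, 29 → R1=29
MOV R0, 20 → R0=20
MOV R5, -1 → R5=-1
MOV R7, 9 → R7=9
MUL R7, R1 → R7=9*29=261
LOAD R7, [36] → R7=M[36]=28
OR R1, 8 → R1=29|8=29
LOAD R0, [20] → R0=M[20]=6
SHR R0, 4 → R0=6>>4=0
XOR R1, 3 → R1=29^3=30
LOAD R0, [20] → R0=M[20]=6
SUB R0, 5 → R0=6-5=1
MUL R1, R7 → R1=30*28=840
STORE R0, [36] → M[36]=1
halt.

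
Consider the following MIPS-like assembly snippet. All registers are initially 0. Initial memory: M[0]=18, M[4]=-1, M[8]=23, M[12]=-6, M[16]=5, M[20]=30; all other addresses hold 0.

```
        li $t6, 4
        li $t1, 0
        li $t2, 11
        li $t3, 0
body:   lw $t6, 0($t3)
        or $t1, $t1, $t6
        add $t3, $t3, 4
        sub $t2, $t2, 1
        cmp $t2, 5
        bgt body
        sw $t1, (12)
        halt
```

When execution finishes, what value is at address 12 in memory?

-1

$t6=4
$t1=0
$t2=11
$t3=0
$t6=M[0]=18
$t1=0|18=18
$t3=0+4=4
$t2=11-1=10
cmp $t2, 5  (cmp 10,5)
bgt body: taken
$t6=M[4]=-1
$t1=18|(-1)=-1
$t3=4+4=8
$t2=10-1=9
cmp $t2, 5  (cmp 9,5)
bgt body: taken
$t6=M[8]=23
$t1=(-1)|23=-1
$t3=8+4=12
$t2=9-1=8
cmp $t2, 5  (cmp 8,5)
bgt body: taken
$t6=M[12]=-6
$t1=(-1)|(-6)=-1
$t3=12+4=16
$t2=8-1=7
cmp $t2, 5  (cmp 7,5)
bgt body: taken
$t6=M[16]=5
$t1=(-1)|5=-1
$t3=16+4=20
$t2=7-1=6
cmp $t2, 5  (cmp 6,5)
bgt body: taken
$t6=M[20]=30
$t1=(-1)|30=-1
$t3=20+4=24
$t2=6-1=5
cmp $t2, 5  (cmp 5,5)
bgt body: not taken
sw $t1, (12) → M[12]=-1
halt.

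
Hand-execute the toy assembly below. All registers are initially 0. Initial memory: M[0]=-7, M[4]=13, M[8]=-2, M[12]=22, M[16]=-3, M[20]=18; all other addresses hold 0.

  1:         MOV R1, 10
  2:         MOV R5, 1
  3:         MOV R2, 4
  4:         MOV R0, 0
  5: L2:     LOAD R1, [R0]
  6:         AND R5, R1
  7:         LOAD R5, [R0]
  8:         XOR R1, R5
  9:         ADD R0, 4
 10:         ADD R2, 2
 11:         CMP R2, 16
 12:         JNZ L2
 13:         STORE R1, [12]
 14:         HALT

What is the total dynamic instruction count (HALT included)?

54

after MOV R1, 10: R1=10
after MOV R5, 1: R5=1
after MOV R2, 4: R2=4
after MOV R0, 0: R0=0
after LOAD R1, [R0]: R1=M[0]=-7
after AND R5, R1: R5=1&(-7)=1
after LOAD R5, [R0]: R5=M[0]=-7
after XOR R1, R5: R1=(-7)^(-7)=0
after ADD R0, 4: R0=0+4=4
after ADD R2, 2: R2=4+2=6
CMP R2, 16  (cmp 6,16)
JNZ L2: taken
after LOAD R1, [R0]: R1=M[4]=13
after AND R5, R1: R5=(-7)&13=9
after LOAD R5, [R0]: R5=M[4]=13
after XOR R1, R5: R1=13^13=0
after ADD R0, 4: R0=4+4=8
after ADD R2, 2: R2=6+2=8
CMP R2, 16  (cmp 8,16)
JNZ L2: taken
after LOAD R1, [R0]: R1=M[8]=-2
after AND R5, R1: R5=13&(-2)=12
after LOAD R5, [R0]: R5=M[8]=-2
after XOR R1, R5: R1=(-2)^(-2)=0
after ADD R0, 4: R0=8+4=12
after ADD R2, 2: R2=8+2=10
CMP R2, 16  (cmp 10,16)
JNZ L2: taken
after LOAD R1, [R0]: R1=M[12]=22
after AND R5, R1: R5=(-2)&22=22
after LOAD R5, [R0]: R5=M[12]=22
after XOR R1, R5: R1=22^22=0
after ADD R0, 4: R0=12+4=16
after ADD R2, 2: R2=10+2=12
CMP R2, 16  (cmp 12,16)
JNZ L2: taken
after LOAD R1, [R0]: R1=M[16]=-3
after AND R5, R1: R5=22&(-3)=20
after LOAD R5, [R0]: R5=M[16]=-3
after XOR R1, R5: R1=(-3)^(-3)=0
after ADD R0, 4: R0=16+4=20
after ADD R2, 2: R2=12+2=14
CMP R2, 16  (cmp 14,16)
JNZ L2: taken
after LOAD R1, [R0]: R1=M[20]=18
after AND R5, R1: R5=(-3)&18=16
after LOAD R5, [R0]: R5=M[20]=18
after XOR R1, R5: R1=18^18=0
after ADD R0, 4: R0=20+4=24
after ADD R2, 2: R2=14+2=16
CMP R2, 16  (cmp 16,16)
JNZ L2: not taken
STORE R1, [12] → M[12]=0
halt.
Total executed instructions: 54.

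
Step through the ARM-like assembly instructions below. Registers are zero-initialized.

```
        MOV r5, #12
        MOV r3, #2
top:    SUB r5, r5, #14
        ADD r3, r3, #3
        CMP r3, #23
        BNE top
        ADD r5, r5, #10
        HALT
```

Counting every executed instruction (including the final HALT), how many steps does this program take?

32

r5=12
r3=2
r5=12-14=-2
r3=2+3=5
CMP r3, #23  (cmp 5,23)
BNE top: taken
r5=(-2)-14=-16
r3=5+3=8
CMP r3, #23  (cmp 8,23)
BNE top: taken
r5=(-16)-14=-30
r3=8+3=11
CMP r3, #23  (cmp 11,23)
BNE top: taken
r5=(-30)-14=-44
r3=11+3=14
CMP r3, #23  (cmp 14,23)
BNE top: taken
r5=(-44)-14=-58
r3=14+3=17
CMP r3, #23  (cmp 17,23)
BNE top: taken
r5=(-58)-14=-72
r3=17+3=20
CMP r3, #23  (cmp 20,23)
BNE top: taken
r5=(-72)-14=-86
r3=20+3=23
CMP r3, #23  (cmp 23,23)
BNE top: not taken
r5=(-86)+10=-76
halt.
Total executed instructions: 32.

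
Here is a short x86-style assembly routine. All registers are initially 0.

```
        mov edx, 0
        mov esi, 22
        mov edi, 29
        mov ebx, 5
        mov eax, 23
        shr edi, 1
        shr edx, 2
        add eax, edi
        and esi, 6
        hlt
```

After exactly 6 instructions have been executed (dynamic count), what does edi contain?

14

after mov edx, 0: edx=0
after mov esi, 22: esi=22
after mov edi, 29: edi=29
after mov ebx, 5: ebx=5
after mov eax, 23: eax=23
after shr edi, 1: edi=29>>1=14
After step 6: edi = 14.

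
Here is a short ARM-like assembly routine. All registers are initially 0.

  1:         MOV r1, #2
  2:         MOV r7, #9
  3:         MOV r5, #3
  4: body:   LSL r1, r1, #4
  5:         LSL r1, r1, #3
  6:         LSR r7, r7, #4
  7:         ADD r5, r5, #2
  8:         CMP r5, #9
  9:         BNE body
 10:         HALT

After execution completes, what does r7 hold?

after MOV r1, #2: r1=2
after MOV r7, #9: r7=9
after MOV r5, #3: r5=3
after LSL r1, r1, #4: r1=2<<4=32
after LSL r1, r1, #3: r1=32<<3=256
after LSR r7, r7, #4: r7=9>>4=0
after ADD r5, r5, #2: r5=3+2=5
CMP r5, #9  (cmp 5,9)
BNE body: taken
after LSL r1, r1, #4: r1=256<<4=4096
after LSL r1, r1, #3: r1=4096<<3=32768
after LSR r7, r7, #4: r7=0>>4=0
after ADD r5, r5, #2: r5=5+2=7
CMP r5, #9  (cmp 7,9)
BNE body: taken
after LSL r1, r1, #4: r1=32768<<4=524288
after LSL r1, r1, #3: r1=524288<<3=4194304
after LSR r7, r7, #4: r7=0>>4=0
after ADD r5, r5, #2: r5=7+2=9
CMP r5, #9  (cmp 9,9)
BNE body: not taken
halt.

0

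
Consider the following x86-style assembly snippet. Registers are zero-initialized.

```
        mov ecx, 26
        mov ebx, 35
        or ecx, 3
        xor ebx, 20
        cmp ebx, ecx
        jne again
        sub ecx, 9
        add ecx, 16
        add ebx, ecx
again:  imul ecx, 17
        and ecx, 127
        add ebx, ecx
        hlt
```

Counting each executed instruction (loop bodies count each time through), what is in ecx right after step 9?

mov ecx, 26 → ecx=26
mov ebx, 35 → ebx=35
or ecx, 3 → ecx=26|3=27
xor ebx, 20 → ebx=35^20=55
cmp ebx, ecx  (cmp 55,27)
jne again: taken
imul ecx, 17 → ecx=27*17=459
and ecx, 127 → ecx=459&127=75
add ebx, ecx → ebx=55+75=130
After step 9: ecx = 75.

75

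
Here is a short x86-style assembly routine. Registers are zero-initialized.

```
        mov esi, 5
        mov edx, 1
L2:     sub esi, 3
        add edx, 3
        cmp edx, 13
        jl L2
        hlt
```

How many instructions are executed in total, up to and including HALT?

19

after mov esi, 5: esi=5
after mov edx, 1: edx=1
after sub esi, 3: esi=5-3=2
after add edx, 3: edx=1+3=4
cmp edx, 13  (cmp 4,13)
jl L2: taken
after sub esi, 3: esi=2-3=-1
after add edx, 3: edx=4+3=7
cmp edx, 13  (cmp 7,13)
jl L2: taken
after sub esi, 3: esi=(-1)-3=-4
after add edx, 3: edx=7+3=10
cmp edx, 13  (cmp 10,13)
jl L2: taken
after sub esi, 3: esi=(-4)-3=-7
after add edx, 3: edx=10+3=13
cmp edx, 13  (cmp 13,13)
jl L2: not taken
halt.
Total executed instructions: 19.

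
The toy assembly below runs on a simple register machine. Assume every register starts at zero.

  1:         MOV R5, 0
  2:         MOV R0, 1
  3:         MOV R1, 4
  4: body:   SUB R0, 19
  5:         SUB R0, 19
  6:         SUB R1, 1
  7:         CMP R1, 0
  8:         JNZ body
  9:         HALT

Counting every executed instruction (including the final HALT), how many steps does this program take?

24

R5=0
R0=1
R1=4
R0=1-19=-18
R0=(-18)-19=-37
R1=4-1=3
CMP R1, 0  (cmp 3,0)
JNZ body: taken
R0=(-37)-19=-56
R0=(-56)-19=-75
R1=3-1=2
CMP R1, 0  (cmp 2,0)
JNZ body: taken
R0=(-75)-19=-94
R0=(-94)-19=-113
R1=2-1=1
CMP R1, 0  (cmp 1,0)
JNZ body: taken
R0=(-113)-19=-132
R0=(-132)-19=-151
R1=1-1=0
CMP R1, 0  (cmp 0,0)
JNZ body: not taken
halt.
Total executed instructions: 24.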